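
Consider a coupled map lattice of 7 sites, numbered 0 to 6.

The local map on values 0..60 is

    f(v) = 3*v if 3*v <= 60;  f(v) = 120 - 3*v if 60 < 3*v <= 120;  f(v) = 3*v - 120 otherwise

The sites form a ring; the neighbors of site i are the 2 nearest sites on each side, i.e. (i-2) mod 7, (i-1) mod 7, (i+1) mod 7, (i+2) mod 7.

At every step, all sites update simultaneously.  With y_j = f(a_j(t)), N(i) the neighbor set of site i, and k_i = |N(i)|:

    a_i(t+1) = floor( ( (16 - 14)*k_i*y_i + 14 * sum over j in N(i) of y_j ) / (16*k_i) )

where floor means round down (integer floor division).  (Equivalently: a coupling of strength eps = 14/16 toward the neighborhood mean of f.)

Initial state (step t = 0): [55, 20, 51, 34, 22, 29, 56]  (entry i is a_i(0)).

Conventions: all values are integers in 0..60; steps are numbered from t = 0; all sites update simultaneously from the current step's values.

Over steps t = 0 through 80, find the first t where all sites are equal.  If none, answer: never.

Answer: never
Key observation: The state at step 16 reappears at step 23 — the system is in a cycle of period 7 from step 16 on.  No step 0..23 is synchronized, and the cycle repeats forever, so no step up to 80 (or ever) has all sites equal.

Derivation:
t=0: [55, 20, 51, 34, 22, 29, 56]  (not all equal)
t=1: [43, 39, 42, 41, 35, 40, 48]  (not all equal)
t=2: [8, 9, 7, 5, 9, 11, 8]  (not all equal)
t=3: [25, 21, 22, 25, 23, 23, 27]  (not all equal)
t=4: [49, 47, 50, 52, 47, 45, 49]  (not all equal)
t=5: [23, 28, 26, 23, 26, 26, 21]  (not all equal)
t=6: [45, 48, 44, 41, 47, 49, 44]  (not all equal)
t=7: [18, 12, 15, 18, 14, 14, 20]  (not all equal)
t=8: [46, 51, 46, 42, 49, 51, 45]  (not all equal)
t=9: [23, 16, 20, 25, 19, 18, 26]  (not all equal)
t=10: [51, 49, 51, 53, 51, 49, 51]  (not all equal)
t=11: [30, 33, 33, 31, 33, 33, 30]  (not all equal)
t=12: [24, 26, 24, 21, 24, 26, 24]  (not all equal)
t=13: [45, 49, 48, 46, 48, 49, 45]  (not all equal)
t=14: [22, 19, 21, 24, 21, 19, 22]  (not all equal)
t=15: [55, 53, 54, 55, 54, 53, 55]  (not all equal)
t=16: [41, 43, 42, 41, 42, 43, 41]  (not all equal)
t=17: [6, 4, 5, 6, 5, 4, 6]  (not all equal)
t=18: [14, 16, 15, 14, 15, 16, 14]  (not all equal)
t=19: [45, 43, 44, 45, 44, 43, 45]  (not all equal)
t=20: [11, 13, 12, 11, 12, 13, 11]  (not all equal)
t=21: [36, 34, 35, 36, 35, 34, 36]  (not all equal)
t=22: [15, 13, 14, 15, 14, 13, 15]  (not all equal)
t=23: [41, 43, 42, 41, 42, 43, 41]  (not all equal)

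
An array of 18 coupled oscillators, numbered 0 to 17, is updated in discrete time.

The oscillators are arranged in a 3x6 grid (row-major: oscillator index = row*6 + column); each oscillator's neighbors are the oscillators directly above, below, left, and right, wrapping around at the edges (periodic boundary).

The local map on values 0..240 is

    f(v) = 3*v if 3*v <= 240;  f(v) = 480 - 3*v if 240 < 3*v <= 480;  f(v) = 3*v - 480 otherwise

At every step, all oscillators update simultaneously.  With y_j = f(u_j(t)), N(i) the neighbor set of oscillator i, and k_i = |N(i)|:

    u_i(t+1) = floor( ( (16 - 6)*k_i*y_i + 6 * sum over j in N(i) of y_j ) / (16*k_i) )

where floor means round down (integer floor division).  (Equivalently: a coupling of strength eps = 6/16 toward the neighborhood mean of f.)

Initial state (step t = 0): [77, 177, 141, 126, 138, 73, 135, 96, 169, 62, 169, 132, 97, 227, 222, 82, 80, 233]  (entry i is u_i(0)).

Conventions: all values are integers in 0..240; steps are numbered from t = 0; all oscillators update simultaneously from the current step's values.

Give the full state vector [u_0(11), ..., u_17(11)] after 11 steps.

Simulating step by step:
t=0: [77, 177, 141, 126, 138, 73, 135, 96, 169, 62, 169, 132, 97, 227, 222, 82, 80, 233]
t=1: [194, 95, 69, 114, 96, 193, 112, 153, 75, 152, 70, 103, 186, 183, 164, 213, 201, 205]
t=2: [112, 159, 182, 140, 173, 118, 124, 72, 165, 83, 179, 162, 90, 71, 69, 127, 142, 128]
t=3: [131, 61, 67, 78, 52, 105, 121, 166, 76, 166, 66, 40, 183, 192, 166, 113, 61, 97]
t=4: [104, 152, 187, 194, 170, 154, 100, 69, 166, 86, 168, 137, 88, 87, 73, 130, 178, 168]
t=5: [146, 78, 84, 103, 37, 38, 174, 170, 79, 160, 50, 66, 190, 199, 175, 112, 49, 48]
t=6: [71, 185, 206, 152, 123, 117, 60, 77, 176, 65, 136, 165, 88, 110, 96, 124, 143, 141]
t=7: [189, 115, 118, 66, 95, 117, 175, 186, 100, 145, 79, 50, 191, 160, 161, 110, 64, 74]
t=8: [92, 111, 127, 172, 192, 141, 66, 82, 136, 99, 202, 153, 91, 28, 44, 134, 195, 191]
t=9: [184, 150, 98, 65, 90, 74, 186, 193, 105, 143, 116, 57, 183, 120, 113, 91, 102, 94]
t=10: [82, 63, 166, 183, 199, 199, 87, 98, 147, 97, 139, 165, 87, 106, 151, 181, 178, 183]
t=11: [216, 174, 41, 79, 101, 113, 198, 173, 63, 140, 74, 53, 201, 159, 43, 71, 63, 81]

Answer: [216, 174, 41, 79, 101, 113, 198, 173, 63, 140, 74, 53, 201, 159, 43, 71, 63, 81]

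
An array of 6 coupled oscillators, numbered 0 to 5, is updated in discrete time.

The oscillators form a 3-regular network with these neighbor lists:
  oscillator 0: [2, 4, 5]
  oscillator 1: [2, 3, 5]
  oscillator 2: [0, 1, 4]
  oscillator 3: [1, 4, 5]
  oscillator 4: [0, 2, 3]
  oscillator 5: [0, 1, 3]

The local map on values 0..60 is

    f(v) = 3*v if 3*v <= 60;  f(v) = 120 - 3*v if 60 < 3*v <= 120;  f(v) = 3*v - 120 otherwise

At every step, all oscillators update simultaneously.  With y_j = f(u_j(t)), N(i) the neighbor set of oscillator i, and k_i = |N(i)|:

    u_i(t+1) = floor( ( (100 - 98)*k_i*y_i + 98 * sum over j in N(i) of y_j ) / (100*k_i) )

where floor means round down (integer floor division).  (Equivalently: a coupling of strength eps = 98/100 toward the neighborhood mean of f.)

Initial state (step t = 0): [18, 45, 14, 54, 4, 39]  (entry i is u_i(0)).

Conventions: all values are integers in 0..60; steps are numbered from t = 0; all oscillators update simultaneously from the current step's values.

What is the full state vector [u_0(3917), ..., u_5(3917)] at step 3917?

Answer: [18, 18, 18, 19, 19, 18]
Key observation: The state at step 20, [6, 6, 6, 7, 7, 6], reappears at step 24: the system is in a cycle of period 4 from step 20 on.  Therefore the state at step 3917 equals the state at step 20 + ((3917 - 20) mod 4) = 21, which is [18, 18, 18, 19, 19, 18].

Derivation:
t=0: [18, 45, 14, 54, 4, 39]
t=1: [19, 28, 27, 10, 45, 36]
t=2: [22, 27, 36, 21, 41, 40]
t=3: [5, 23, 31, 14, 40, 49]
t=4: [17, 32, 22, 26, 27, 35]
t=5: [36, 36, 38, 26, 48, 38]
t=6: [12, 17, 15, 14, 20, 21]
t=7: [53, 48, 48, 55, 41, 43]
t=8: [12, 25, 22, 12, 35, 35]
t=9: [28, 35, 32, 25, 41, 38]
t=10: [11, 24, 18, 8, 34, 31]
t=11: [33, 35, 33, 30, 36, 34]
t=12: [17, 22, 16, 15, 23, 21]
t=13: [51, 50, 51, 53, 48, 50]
t=14: [29, 33, 29, 28, 34, 33]
t=15: [24, 29, 24, 20, 33, 29]
t=16: [34, 46, 34, 29, 51, 46]
t=17: [22, 22, 22, 23, 23, 22]
t=18: [53, 53, 53, 52, 52, 53]
t=19: [38, 38, 38, 37, 37, 38]
t=20: [6, 6, 6, 7, 7, 6]
t=21: [18, 18, 18, 19, 19, 18]
t=22: [54, 54, 54, 55, 55, 54]
t=23: [42, 42, 42, 43, 43, 42]
t=24: [6, 6, 6, 7, 7, 6]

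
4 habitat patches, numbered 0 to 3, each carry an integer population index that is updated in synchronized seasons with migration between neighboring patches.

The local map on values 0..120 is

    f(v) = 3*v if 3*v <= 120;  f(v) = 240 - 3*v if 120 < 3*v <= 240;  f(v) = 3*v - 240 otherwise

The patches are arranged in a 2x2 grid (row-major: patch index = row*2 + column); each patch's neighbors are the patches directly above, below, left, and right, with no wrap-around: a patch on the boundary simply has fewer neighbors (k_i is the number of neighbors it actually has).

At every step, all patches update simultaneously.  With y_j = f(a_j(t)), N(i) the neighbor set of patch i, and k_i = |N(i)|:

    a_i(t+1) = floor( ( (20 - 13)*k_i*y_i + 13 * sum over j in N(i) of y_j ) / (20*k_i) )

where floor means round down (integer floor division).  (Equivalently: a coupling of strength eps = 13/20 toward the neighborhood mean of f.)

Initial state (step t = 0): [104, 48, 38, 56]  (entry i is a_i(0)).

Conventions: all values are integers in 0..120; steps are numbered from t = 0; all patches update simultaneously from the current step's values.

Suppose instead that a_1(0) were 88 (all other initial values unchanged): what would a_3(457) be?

Simulating step by step:
t=0: [104, 88, 38, 56]
t=1: [70, 55, 86, 70]
t=2: [40, 45, 25, 40]
t=3: [100, 114, 104, 100]
t=4: [77, 74, 64, 77]
t=5: [24, 12, 22, 24]
t=6: [58, 59, 69, 58]
t=7: [54, 64, 54, 54]
t=8: [68, 67, 78, 68]
t=9: [27, 37, 25, 27]
t=10: [88, 91, 78, 88]
t=11: [21, 27, 17, 21]
t=12: [64, 69, 58, 64]
t=13: [48, 42, 54, 48]
t=14: [96, 102, 89, 96]
t=15: [47, 54, 40, 47]
t=16: [99, 91, 106, 99]
t=17: [56, 48, 64, 56]
t=18: [72, 80, 63, 72]
t=19: [24, 15, 33, 24]
t=20: [72, 62, 81, 72]
t=21: [26, 34, 16, 26]
t=22: [76, 86, 67, 76]
t=23: [22, 14, 21, 22]
t=24: [57, 57, 64, 57]
t=25: [62, 69, 61, 62]
t=26: [48, 46, 55, 48]
t=27: [91, 98, 88, 91]
t=28: [36, 40, 29, 36]
t=29: [105, 112, 100, 105]
t=30: [76, 82, 69, 76]
t=31: [16, 9, 19, 16]
t=32: [44, 40, 51, 44]
t=33: [105, 112, 100, 105]

Answer: a_3(457) = 105
Key observation: The state at step 29, [105, 112, 100, 105], reappears at step 33: the system is in a cycle of period 4 from step 29 on.  Therefore the state at step 457 equals the state at step 29 + ((457 - 29) mod 4) = 29, which is [105, 112, 100, 105].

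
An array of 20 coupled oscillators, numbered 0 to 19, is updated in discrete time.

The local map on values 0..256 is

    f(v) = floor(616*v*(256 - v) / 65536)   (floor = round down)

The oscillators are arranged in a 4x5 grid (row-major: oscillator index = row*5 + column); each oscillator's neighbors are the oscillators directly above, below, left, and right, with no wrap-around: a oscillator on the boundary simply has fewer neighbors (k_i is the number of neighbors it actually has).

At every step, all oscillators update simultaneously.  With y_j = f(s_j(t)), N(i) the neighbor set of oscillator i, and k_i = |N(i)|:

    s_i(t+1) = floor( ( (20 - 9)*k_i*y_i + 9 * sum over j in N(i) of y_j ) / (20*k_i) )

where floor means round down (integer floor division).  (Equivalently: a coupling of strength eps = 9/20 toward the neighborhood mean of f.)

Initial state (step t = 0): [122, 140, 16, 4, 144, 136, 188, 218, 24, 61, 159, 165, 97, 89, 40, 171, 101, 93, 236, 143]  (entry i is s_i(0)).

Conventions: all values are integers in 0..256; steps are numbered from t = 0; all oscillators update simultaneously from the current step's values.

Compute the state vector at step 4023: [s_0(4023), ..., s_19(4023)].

Answer: [149, 149, 149, 149, 149, 149, 149, 149, 149, 149, 149, 149, 149, 149, 149, 149, 149, 149, 149, 149]
Key observation: The state at step 4, [149, 149, 149, 149, 149, 149, 149, 149, 149, 149, 149, 149, 149, 149, 149, 149, 149, 149, 149, 149], reappears at step 5: the system is in a cycle of period 1 from step 4 on.  Therefore the state at step 4023 equals the state at step 4 + ((4023 - 4) mod 1) = 4, which is [149, 149, 149, 149, 149, 149, 149, 149, 149, 149, 149, 149, 149, 149, 149, 149, 149, 149, 149, 149].

Derivation:
t=0: [122, 140, 16, 4, 144, 136, 188, 218, 24, 61, 159, 165, 97, 89, 40, 171, 101, 93, 236, 143]
t=1: [152, 129, 55, 40, 110, 146, 124, 81, 66, 103, 143, 139, 135, 112, 104, 140, 143, 128, 89, 111]
t=2: [149, 144, 111, 100, 134, 150, 150, 132, 122, 143, 151, 152, 150, 145, 148, 151, 151, 151, 144, 147]
t=3: [149, 150, 150, 148, 150, 149, 149, 151, 151, 151, 148, 148, 149, 150, 150, 149, 148, 149, 150, 150]
t=4: [149, 149, 149, 149, 149, 149, 149, 149, 149, 149, 149, 149, 149, 149, 149, 149, 149, 149, 149, 149]
t=5: [149, 149, 149, 149, 149, 149, 149, 149, 149, 149, 149, 149, 149, 149, 149, 149, 149, 149, 149, 149]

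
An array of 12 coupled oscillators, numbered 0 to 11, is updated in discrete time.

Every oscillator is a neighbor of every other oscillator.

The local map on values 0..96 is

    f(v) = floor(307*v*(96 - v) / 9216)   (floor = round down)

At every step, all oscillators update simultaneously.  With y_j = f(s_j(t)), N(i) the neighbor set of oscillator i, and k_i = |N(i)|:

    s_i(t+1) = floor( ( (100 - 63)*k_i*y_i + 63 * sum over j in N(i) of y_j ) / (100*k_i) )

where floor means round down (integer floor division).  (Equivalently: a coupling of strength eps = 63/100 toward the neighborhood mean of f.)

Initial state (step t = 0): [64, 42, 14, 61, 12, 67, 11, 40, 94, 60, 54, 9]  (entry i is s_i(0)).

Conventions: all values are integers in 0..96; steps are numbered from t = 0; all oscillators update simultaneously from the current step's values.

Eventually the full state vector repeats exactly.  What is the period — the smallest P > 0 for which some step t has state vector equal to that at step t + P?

Simulating step by step:
t=0: [64, 42, 14, 61, 12, 67, 11, 40, 94, 60, 54, 9]
t=1: [57, 59, 48, 58, 46, 56, 45, 59, 38, 58, 59, 44]
t=2: [73, 73, 74, 73, 74, 73, 74, 73, 73, 73, 73, 74]
t=3: [54, 54, 54, 54, 54, 54, 54, 54, 54, 54, 54, 54]
t=4: [75, 75, 75, 75, 75, 75, 75, 75, 75, 75, 75, 75]
t=5: [52, 52, 52, 52, 52, 52, 52, 52, 52, 52, 52, 52]
t=6: [76, 76, 76, 76, 76, 76, 76, 76, 76, 76, 76, 76]
t=7: [50, 50, 50, 50, 50, 50, 50, 50, 50, 50, 50, 50]
t=8: [76, 76, 76, 76, 76, 76, 76, 76, 76, 76, 76, 76]

Answer: 2
Key observation: The state at step 6, [76, 76, 76, 76, 76, 76, 76, 76, 76, 76, 76, 76], reappears at step 8 — and no state repeats earlier — so the cycle the system enters has period 2.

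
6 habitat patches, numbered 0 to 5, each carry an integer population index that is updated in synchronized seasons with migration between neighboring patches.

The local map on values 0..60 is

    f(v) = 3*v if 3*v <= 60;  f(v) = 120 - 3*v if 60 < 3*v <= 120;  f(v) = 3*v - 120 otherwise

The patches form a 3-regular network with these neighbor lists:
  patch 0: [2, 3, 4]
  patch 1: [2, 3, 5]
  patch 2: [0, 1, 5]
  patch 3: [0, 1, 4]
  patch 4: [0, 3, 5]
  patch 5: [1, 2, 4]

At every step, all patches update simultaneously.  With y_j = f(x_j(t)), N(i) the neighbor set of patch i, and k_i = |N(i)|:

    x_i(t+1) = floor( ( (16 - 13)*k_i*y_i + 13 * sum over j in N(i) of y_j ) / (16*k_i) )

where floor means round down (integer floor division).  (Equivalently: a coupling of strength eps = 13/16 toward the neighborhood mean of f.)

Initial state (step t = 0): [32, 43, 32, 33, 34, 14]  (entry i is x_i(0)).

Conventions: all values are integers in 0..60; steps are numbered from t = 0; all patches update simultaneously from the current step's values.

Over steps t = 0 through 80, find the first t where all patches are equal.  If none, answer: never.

Simulating step by step:
t=0: [32, 43, 32, 33, 34, 14]  (not all equal)
t=1: [21, 25, 24, 17, 26, 21]  (not all equal)
t=2: [48, 50, 52, 48, 52, 47]  (not all equal)
t=3: [30, 27, 27, 28, 25, 31]  (not all equal)
t=4: [38, 34, 33, 37, 33, 38]  (not all equal)
t=5: [14, 13, 12, 13, 9, 17]  (not all equal)
t=6: [35, 41, 42, 36, 40, 37]  (not all equal)
t=7: [7, 7, 8, 7, 9, 4]  (not all equal)
t=8: [23, 19, 19, 22, 19, 21]  (not all equal)
t=9: [55, 56, 55, 54, 54, 57]  (not all equal)
t=10: [43, 46, 47, 44, 45, 46]  (not all equal)
t=11: [14, 17, 16, 13, 13, 18]  (not all equal)
t=12: [42, 47, 48, 43, 43, 47]  (not all equal)
t=13: [12, 18, 17, 11, 11, 18]  (not all equal)
t=14: [38, 47, 48, 39, 39, 47]  (not all equal)
t=15: [9, 16, 17, 8, 8, 16]  (not all equal)
t=16: [31, 42, 42, 31, 31, 42]  (not all equal)
t=17: [21, 11, 11, 21, 21, 11]  (not all equal)
t=18: [50, 39, 39, 50, 50, 39]  (not all equal)
t=19: [22, 10, 10, 22, 22, 10]  (not all equal)
t=20: [47, 36, 36, 47, 47, 36]  (not all equal)
t=21: [18, 14, 14, 18, 18, 14]  (not all equal)
t=22: [50, 45, 45, 50, 50, 45]  (not all equal)
t=23: [25, 19, 19, 25, 25, 19]  (not all equal)
t=24: [48, 53, 53, 48, 48, 53]  (not all equal)
t=25: [28, 34, 34, 28, 28, 34]  (not all equal)
t=26: [31, 22, 22, 31, 31, 22]  (not all equal)
t=27: [34, 46, 46, 34, 34, 46]  (not all equal)
t=28: [18, 18, 18, 18, 18, 18]  (all equal)

Answer: 28
Key observation: Synchronization is absorbing here: once all patches are equal they stay equal, and step 28 is the first all-equal step.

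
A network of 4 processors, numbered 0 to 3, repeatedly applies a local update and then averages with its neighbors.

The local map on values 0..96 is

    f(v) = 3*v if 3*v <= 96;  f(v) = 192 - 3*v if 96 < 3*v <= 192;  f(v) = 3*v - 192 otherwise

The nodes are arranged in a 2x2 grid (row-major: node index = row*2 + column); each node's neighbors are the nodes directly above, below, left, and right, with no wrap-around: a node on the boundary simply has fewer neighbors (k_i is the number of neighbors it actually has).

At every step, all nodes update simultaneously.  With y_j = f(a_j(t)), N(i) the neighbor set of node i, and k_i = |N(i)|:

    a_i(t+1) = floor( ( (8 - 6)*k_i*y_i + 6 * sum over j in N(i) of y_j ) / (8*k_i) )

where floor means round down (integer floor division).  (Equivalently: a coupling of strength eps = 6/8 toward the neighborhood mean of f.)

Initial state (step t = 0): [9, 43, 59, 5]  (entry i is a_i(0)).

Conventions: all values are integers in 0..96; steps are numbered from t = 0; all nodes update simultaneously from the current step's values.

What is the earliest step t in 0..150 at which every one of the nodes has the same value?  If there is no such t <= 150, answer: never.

Answer: never
Key observation: The state at step 37 reappears at step 43 — the system is in a cycle of period 6 from step 37 on.  No step 0..43 is synchronized, and the cycle repeats forever, so no step up to 150 (or ever) has all nodes equal.

Derivation:
t=0: [9, 43, 59, 5]  (not all equal)
t=1: [36, 31, 19, 33]  (not all equal)
t=2: [77, 89, 80, 79]  (not all equal)
t=3: [55, 50, 43, 57]  (not all equal)
t=4: [46, 28, 33, 44]  (not all equal)
t=5: [79, 63, 66, 81]  (not all equal)
t=6: [14, 36, 37, 16]  (not all equal)
t=7: [72, 54, 54, 73]  (not all equal)
t=8: [28, 26, 26, 29]  (not all equal)
t=9: [79, 83, 83, 80]  (not all equal)
t=10: [54, 49, 49, 54]  (not all equal)
t=11: [41, 33, 33, 41]  (not all equal)
t=12: [87, 75, 75, 87]  (not all equal)
t=13: [42, 60, 60, 42]  (not all equal)
t=14: [25, 52, 52, 25]  (not all equal)
t=15: [45, 65, 65, 45]  (not all equal)
t=16: [16, 43, 43, 16]  (not all equal)
t=17: [59, 51, 51, 59]  (not all equal)
t=18: [33, 21, 21, 33]  (not all equal)
t=19: [70, 85, 85, 70]  (not all equal)
t=20: [51, 29, 29, 51]  (not all equal)
t=21: [75, 51, 51, 75]  (not all equal)
t=22: [37, 34, 34, 37]  (not all equal)
t=23: [87, 83, 83, 87]  (not all equal)
t=24: [60, 66, 66, 60]  (not all equal)
t=25: [7, 10, 10, 7]  (not all equal)
t=26: [27, 23, 23, 27]  (not all equal)
t=27: [72, 78, 78, 72]  (not all equal)
t=28: [37, 28, 28, 37]  (not all equal)
t=29: [83, 81, 81, 83]  (not all equal)
t=30: [52, 55, 55, 52]  (not all equal)
t=31: [29, 33, 33, 29]  (not all equal)
t=32: [91, 88, 88, 91]  (not all equal)
t=33: [74, 78, 78, 74]  (not all equal)
t=34: [39, 33, 33, 39]  (not all equal)
t=35: [88, 79, 79, 88]  (not all equal)
t=36: [51, 65, 65, 51]  (not all equal)
t=37: [12, 30, 30, 12]  (not all equal)
t=38: [76, 49, 49, 76]  (not all equal)
t=39: [42, 38, 38, 42]  (not all equal)
t=40: [75, 69, 69, 75]  (not all equal)
t=41: [19, 28, 28, 19]  (not all equal)
t=42: [77, 63, 63, 77]  (not all equal)
t=43: [12, 30, 30, 12]  (not all equal)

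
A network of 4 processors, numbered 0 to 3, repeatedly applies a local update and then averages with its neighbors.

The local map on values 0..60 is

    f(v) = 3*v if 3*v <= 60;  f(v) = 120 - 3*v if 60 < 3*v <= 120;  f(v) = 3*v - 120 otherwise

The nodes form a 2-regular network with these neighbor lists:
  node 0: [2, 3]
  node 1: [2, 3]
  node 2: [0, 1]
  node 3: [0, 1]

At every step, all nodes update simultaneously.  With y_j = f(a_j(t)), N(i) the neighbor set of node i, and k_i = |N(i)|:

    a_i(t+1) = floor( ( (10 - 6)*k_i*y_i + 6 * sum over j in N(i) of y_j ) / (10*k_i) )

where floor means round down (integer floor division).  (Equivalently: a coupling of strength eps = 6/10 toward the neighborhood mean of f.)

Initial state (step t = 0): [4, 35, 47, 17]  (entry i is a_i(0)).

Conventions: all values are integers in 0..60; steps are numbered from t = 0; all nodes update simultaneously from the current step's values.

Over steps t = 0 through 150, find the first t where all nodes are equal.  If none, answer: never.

Simulating step by step:
t=0: [4, 35, 47, 17]  (not all equal)
t=1: [26, 27, 16, 28]  (not all equal)
t=2: [42, 40, 43, 38]  (not all equal)
t=3: [6, 4, 5, 4]  (not all equal)
t=4: [15, 12, 15, 13]  (not all equal)
t=5: [43, 39, 42, 39]  (not all equal)
t=6: [6, 3, 6, 4]  (not all equal)
t=7: [16, 12, 15, 12]  (not all equal)
t=8: [43, 38, 43, 39]  (not all equal)
t=9: [7, 6, 8, 5]  (not all equal)
t=10: [20, 18, 21, 17]  (not all equal)
t=11: [56, 54, 57, 54]  (not all equal)
t=12: [47, 44, 47, 43]  (not all equal)
t=13: [17, 13, 18, 13]  (not all equal)
t=14: [48, 43, 48, 42]  (not all equal)
t=15: [18, 12, 19, 12]  (not all equal)
t=16: [49, 42, 49, 41]  (not all equal)
t=17: [19, 11, 20, 11]  (not all equal)
t=18: [50, 41, 51, 40]  (not all equal)
t=19: [21, 11, 23, 9]  (not all equal)
t=20: [46, 36, 47, 37]  (not all equal)
t=21: [16, 13, 17, 12]  (not all equal)
t=22: [45, 41, 46, 40]  (not all equal)
t=23: [11, 6, 12, 5]  (not all equal)
t=24: [28, 22, 29, 21]  (not all equal)
t=25: [41, 48, 40, 49]  (not all equal)
t=26: [9, 17, 8, 18]  (not all equal)
t=27: [34, 43, 33, 45]  (not all equal)
t=28: [18, 14, 16, 14]  (not all equal)
t=29: [48, 43, 48, 45]  (not all equal)
t=30: [21, 15, 19, 15]  (not all equal)
t=31: [53, 48, 53, 48]  (not all equal)
t=32: [34, 28, 34, 28]  (not all equal)
t=33: [23, 30, 23, 30]  (not all equal)
t=34: [44, 36, 44, 36]  (not all equal)
t=35: [12, 12, 12, 12]  (all equal)

Answer: 35
Key observation: Synchronization is absorbing here: once all nodes are equal they stay equal, and step 35 is the first all-equal step.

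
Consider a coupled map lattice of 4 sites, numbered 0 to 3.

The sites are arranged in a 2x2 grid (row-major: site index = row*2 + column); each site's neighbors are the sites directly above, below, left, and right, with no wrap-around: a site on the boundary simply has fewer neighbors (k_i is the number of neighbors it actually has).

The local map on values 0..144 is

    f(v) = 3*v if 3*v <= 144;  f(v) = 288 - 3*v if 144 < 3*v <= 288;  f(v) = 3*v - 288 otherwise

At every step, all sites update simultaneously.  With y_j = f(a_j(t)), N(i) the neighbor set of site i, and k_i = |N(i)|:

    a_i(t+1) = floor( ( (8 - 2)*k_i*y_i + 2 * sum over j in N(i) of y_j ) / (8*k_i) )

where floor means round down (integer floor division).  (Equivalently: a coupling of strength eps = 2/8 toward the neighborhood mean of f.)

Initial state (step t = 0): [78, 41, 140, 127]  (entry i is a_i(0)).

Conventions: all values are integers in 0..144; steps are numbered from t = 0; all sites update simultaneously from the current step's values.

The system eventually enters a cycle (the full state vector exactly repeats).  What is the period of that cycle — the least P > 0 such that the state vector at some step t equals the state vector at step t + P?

Answer: 8
Key observation: The state at step 127, [81, 81, 81, 81], reappears at step 135 — and no state repeats earlier — so the cycle the system enters has period 8.

Derivation:
t=0: [78, 41, 140, 127]
t=1: [72, 110, 117, 101]
t=2: [67, 42, 58, 24]
t=3: [95, 114, 105, 84]
t=4: [12, 45, 25, 37]
t=5: [53, 119, 74, 109]
t=6: [113, 72, 70, 46]
t=7: [57, 77, 82, 122]
t=8: [100, 67, 55, 70]
t=9: [35, 76, 103, 84]
t=10: [88, 62, 33, 37]
t=11: [43, 93, 91, 108]
t=12: [99, 27, 31, 30]
t=13: [28, 73, 82, 89]
t=14: [76, 64, 44, 29]
t=15: [73, 90, 117, 93]
t=16: [61, 23, 57, 16]
t=17: [102, 70, 106, 59]
t=18: [27, 74, 38, 96]
t=19: [83, 59, 95, 22]
t=20: [43, 96, 15, 63]
t=21: [102, 28, 62, 79]
t=22: [36, 71, 85, 61]
t=23: [94, 82, 51, 92]
t=24: [26, 33, 103, 31]
t=25: [73, 95, 37, 84]
t=26: [66, 15, 96, 41]
t=27: [73, 60, 26, 97]
t=28: [75, 90, 67, 25]
t=29: [60, 30, 82, 69]
t=30: [97, 91, 55, 77]
t=31: [19, 18, 99, 60]
t=32: [50, 61, 27, 88]
t=33: [126, 99, 81, 41]
t=34: [74, 33, 60, 99]
t=35: [75, 83, 90, 32]
t=36: [54, 49, 33, 79]
t=37: [124, 127, 96, 68]
t=38: [74, 90, 21, 74]
t=39: [59, 30, 63, 59]
t=40: [106, 95, 102, 106]
t=41: [25, 9, 21, 25]
t=42: [67, 39, 66, 67]
t=43: [91, 109, 89, 91]
t=44: [18, 33, 19, 18]
t=45: [60, 87, 56, 60]
t=46: [99, 47, 117, 99]
t=47: [32, 108, 49, 32]
t=48: [94, 51, 129, 94]
t=49: [33, 102, 75, 33]
t=50: [84, 38, 72, 84]
t=51: [50, 94, 63, 50]
t=52: [116, 39, 108, 116]
t=53: [64, 102, 42, 64]
t=54: [90, 37, 118, 90]
t=55: [35, 87, 54, 35]
t=56: [97, 46, 120, 97]
t=57: [28, 104, 54, 28]
t=58: [81, 39, 115, 81]
t=59: [55, 99, 54, 55]
t=60: [109, 37, 125, 109]
t=61: [54, 93, 75, 54]
t=62: [103, 38, 78, 103]
t=63: [36, 90, 45, 36]
t=64: [100, 40, 128, 100]
t=65: [36, 93, 75, 36]
t=66: [90, 33, 74, 90]
t=67: [34, 78, 54, 34]
t=68: [99, 66, 120, 99]
t=69: [27, 69, 56, 27]
t=70: [85, 81, 110, 85]
t=71: [35, 42, 39, 35]
t=72: [109, 120, 114, 109]
t=73: [45, 63, 50, 45]
t=74: [130, 108, 137, 130]
t=75: [96, 52, 117, 96]
t=76: [24, 99, 47, 24]
t=77: [72, 24, 123, 72]
t=78: [73, 72, 78, 73]
t=79: [67, 71, 57, 67]
t=80: [89, 78, 109, 89]
t=81: [27, 45, 34, 27]
t=82: [90, 121, 96, 90]
t=83: [22, 60, 4, 22]
t=84: [64, 97, 25, 64]
t=85: [81, 26, 80, 81]
t=86: [49, 69, 47, 49]
t=87: [133, 96, 141, 133]
t=88: [100, 27, 129, 100]
t=89: [31, 63, 77, 31]
t=90: [89, 97, 66, 89]
t=91: [27, 7, 72, 27]
t=92: [72, 36, 74, 72]
t=93: [75, 99, 67, 75]
t=94: [59, 22, 81, 59]
t=95: [97, 77, 61, 97]
t=96: [22, 43, 79, 22]
t=97: [72, 113, 54, 72]
t=98: [76, 56, 112, 76]
t=99: [66, 105, 51, 66]
t=100: [87, 42, 123, 87]
t=101: [46, 101, 67, 46]
t=102: [116, 45, 99, 116]
t=103: [63, 116, 21, 63]
t=104: [89, 69, 72, 89]
t=105: [34, 66, 59, 34]
t=106: [101, 93, 108, 101]
t=107: [16, 10, 30, 16]
t=108: [51, 34, 79, 51]
t=109: [120, 110, 72, 120]
t=110: [68, 49, 72, 68]
t=111: [89, 126, 75, 89]
t=112: [34, 72, 52, 34]
t=113: [102, 79, 124, 102]
t=114: [30, 42, 67, 30]
t=115: [94, 117, 87, 94]
t=116: [15, 48, 21, 15]
t=117: [59, 119, 58, 59]
t=118: [106, 79, 113, 106]
t=119: [35, 45, 45, 35]
t=120: [112, 127, 127, 112]
t=121: [59, 81, 81, 59]
t=122: [94, 61, 61, 94]
t=123: [30, 80, 80, 30]
t=124: [79, 58, 58, 79]
t=125: [66, 98, 98, 66]
t=126: [69, 27, 27, 69]
t=127: [81, 81, 81, 81]
t=128: [45, 45, 45, 45]
t=129: [135, 135, 135, 135]
t=130: [117, 117, 117, 117]
t=131: [63, 63, 63, 63]
t=132: [99, 99, 99, 99]
t=133: [9, 9, 9, 9]
t=134: [27, 27, 27, 27]
t=135: [81, 81, 81, 81]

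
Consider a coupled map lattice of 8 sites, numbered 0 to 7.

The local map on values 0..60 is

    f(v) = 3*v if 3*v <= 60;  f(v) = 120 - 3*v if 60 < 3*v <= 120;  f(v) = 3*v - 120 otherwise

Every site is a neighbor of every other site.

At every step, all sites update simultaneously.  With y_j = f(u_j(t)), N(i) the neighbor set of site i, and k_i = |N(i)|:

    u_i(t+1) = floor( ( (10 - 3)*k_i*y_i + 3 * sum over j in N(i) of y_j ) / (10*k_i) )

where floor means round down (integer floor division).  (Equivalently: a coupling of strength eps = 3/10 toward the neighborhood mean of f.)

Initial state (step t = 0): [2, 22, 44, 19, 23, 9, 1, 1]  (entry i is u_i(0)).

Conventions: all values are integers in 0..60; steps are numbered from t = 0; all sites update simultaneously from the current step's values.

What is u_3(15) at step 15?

Simulating step by step:
t=0: [2, 22, 44, 19, 23, 9, 1, 1]
t=1: [13, 44, 17, 46, 42, 26, 11, 11]
t=2: [35, 17, 43, 21, 13, 37, 31, 31]
t=3: [19, 43, 15, 47, 35, 15, 27, 27]
t=4: [49, 17, 41, 25, 21, 41, 37, 37]
t=5: [26, 42, 10, 38, 46, 10, 14, 14]
t=6: [36, 13, 28, 13, 21, 28, 36, 36]
t=7: [18, 36, 34, 36, 47, 34, 18, 18]
t=8: [45, 18, 22, 18, 24, 22, 45, 45]
t=9: [23, 48, 48, 48, 44, 48, 23, 23]
t=10: [44, 26, 26, 26, 19, 26, 44, 44]
t=11: [19, 38, 38, 38, 48, 38, 19, 19]
t=12: [46, 13, 13, 13, 25, 13, 46, 46]
t=13: [22, 36, 36, 36, 40, 36, 22, 22]
t=14: [44, 16, 16, 16, 9, 16, 44, 44]
t=15: [18, 42, 42, 42, 28, 42, 18, 18]

Answer: u_3(15) = 42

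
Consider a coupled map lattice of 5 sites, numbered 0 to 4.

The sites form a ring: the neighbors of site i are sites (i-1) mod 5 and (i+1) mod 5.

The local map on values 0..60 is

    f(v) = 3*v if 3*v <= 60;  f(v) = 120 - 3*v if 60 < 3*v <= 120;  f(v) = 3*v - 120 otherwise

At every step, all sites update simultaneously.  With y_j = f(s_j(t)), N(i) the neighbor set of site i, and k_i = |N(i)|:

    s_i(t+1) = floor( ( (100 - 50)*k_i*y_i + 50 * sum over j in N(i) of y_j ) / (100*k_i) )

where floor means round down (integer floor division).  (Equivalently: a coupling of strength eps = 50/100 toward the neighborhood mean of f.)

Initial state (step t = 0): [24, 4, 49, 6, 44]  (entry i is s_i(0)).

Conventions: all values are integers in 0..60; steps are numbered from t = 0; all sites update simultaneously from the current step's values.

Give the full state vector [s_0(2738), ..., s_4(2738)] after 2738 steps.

Simulating step by step:
t=0: [24, 4, 49, 6, 44]
t=1: [30, 24, 21, 18, 22]
t=2: [40, 45, 54, 54, 48]
t=3: [9, 18, 35, 37, 22]
t=4: [40, 37, 23, 21, 36]
t=5: [5, 17, 42, 44, 20]
t=6: [35, 30, 18, 22, 36]
t=7: [18, 32, 48, 43, 23]
t=8: [45, 31, 20, 23, 41]
t=9: [15, 32, 49, 41, 18]
t=10: [42, 30, 20, 21, 39]
t=11: [11, 31, 51, 44, 17]
t=12: [36, 30, 26, 27, 36]
t=13: [16, 28, 38, 33, 18]
t=14: [46, 31, 17, 25, 44]
t=15: [18, 30, 43, 38, 21]
t=16: [48, 30, 13, 19, 43]
t=17: [21, 30, 41, 40, 24]
t=18: [48, 30, 9, 12, 38]
t=19: [21, 27, 30, 26, 18]
t=20: [51, 41, 35, 42, 51]
t=21: [25, 13, 9, 15, 26]
t=22: [42, 37, 34, 39, 43]
t=23: [7, 10, 12, 8, 6]
t=24: [22, 29, 31, 25, 20]
t=25: [50, 36, 33, 44, 54]
t=26: [28, 18, 16, 21, 31]
t=27: [38, 48, 51, 47, 36]
t=28: [12, 21, 27, 21, 12]
t=29: [41, 47, 48, 47, 41]
t=30: [7, 17, 22, 17, 7]
t=31: [28, 44, 52, 44, 28]
t=32: [30, 24, 24, 24, 30]
t=33: [34, 43, 48, 43, 34]
t=34: [15, 15, 16, 15, 15]
t=35: [45, 45, 46, 45, 45]
t=36: [15, 15, 16, 15, 15]

Answer: [15, 15, 16, 15, 15]
Key observation: The state at step 34, [15, 15, 16, 15, 15], reappears at step 36: the system is in a cycle of period 2 from step 34 on.  Therefore the state at step 2738 equals the state at step 34 + ((2738 - 34) mod 2) = 34, which is [15, 15, 16, 15, 15].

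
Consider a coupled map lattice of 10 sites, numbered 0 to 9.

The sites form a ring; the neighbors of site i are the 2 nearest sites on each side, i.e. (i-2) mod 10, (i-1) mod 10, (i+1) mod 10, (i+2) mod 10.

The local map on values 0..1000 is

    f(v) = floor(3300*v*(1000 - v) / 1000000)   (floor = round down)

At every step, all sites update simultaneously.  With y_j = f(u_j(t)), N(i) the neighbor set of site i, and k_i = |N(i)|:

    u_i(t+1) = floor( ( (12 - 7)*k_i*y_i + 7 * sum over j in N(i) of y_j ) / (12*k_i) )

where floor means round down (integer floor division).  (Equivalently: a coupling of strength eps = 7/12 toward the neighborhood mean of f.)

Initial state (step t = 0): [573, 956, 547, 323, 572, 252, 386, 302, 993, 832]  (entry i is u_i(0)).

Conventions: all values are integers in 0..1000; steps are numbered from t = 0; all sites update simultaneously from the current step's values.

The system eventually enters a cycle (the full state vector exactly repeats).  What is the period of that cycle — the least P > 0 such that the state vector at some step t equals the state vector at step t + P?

Simulating step by step:
t=0: [573, 956, 547, 323, 572, 252, 386, 302, 993, 832]
t=1: [545, 466, 701, 648, 765, 697, 638, 564, 409, 434]
t=2: [795, 789, 723, 721, 670, 715, 739, 784, 798, 811]
t=3: [551, 573, 636, 656, 687, 657, 628, 574, 547, 527]
t=4: [807, 794, 766, 750, 735, 751, 769, 795, 809, 815]
t=5: [525, 548, 583, 605, 619, 604, 580, 545, 523, 513]
t=6: [818, 812, 801, 792, 788, 793, 802, 813, 819, 821]
t=7: [496, 507, 523, 535, 540, 534, 521, 505, 495, 491]
t=8: [823, 823, 822, 821, 820, 821, 822, 823, 823, 824]
t=9: [480, 480, 482, 483, 484, 483, 482, 480, 480, 479]
t=10: [823, 823, 823, 823, 823, 823, 823, 823, 823, 823]
t=11: [480, 480, 480, 480, 480, 480, 480, 480, 480, 480]
t=12: [823, 823, 823, 823, 823, 823, 823, 823, 823, 823]

Answer: 2
Key observation: The state at step 10, [823, 823, 823, 823, 823, 823, 823, 823, 823, 823], reappears at step 12 — and no state repeats earlier — so the cycle the system enters has period 2.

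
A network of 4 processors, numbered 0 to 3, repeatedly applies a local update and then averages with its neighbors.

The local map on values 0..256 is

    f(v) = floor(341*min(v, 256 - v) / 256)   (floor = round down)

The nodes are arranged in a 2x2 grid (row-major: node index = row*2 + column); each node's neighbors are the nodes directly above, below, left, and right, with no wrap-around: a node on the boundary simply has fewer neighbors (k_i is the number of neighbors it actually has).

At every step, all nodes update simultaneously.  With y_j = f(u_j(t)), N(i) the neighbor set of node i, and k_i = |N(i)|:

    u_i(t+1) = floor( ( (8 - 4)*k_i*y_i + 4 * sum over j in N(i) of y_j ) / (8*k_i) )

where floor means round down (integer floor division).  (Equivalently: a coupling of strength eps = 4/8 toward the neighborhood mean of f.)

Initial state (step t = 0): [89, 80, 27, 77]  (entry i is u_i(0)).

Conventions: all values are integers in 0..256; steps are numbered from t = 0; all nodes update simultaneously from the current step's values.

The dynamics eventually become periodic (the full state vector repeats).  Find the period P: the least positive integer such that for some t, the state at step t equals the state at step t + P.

Simulating step by step:
t=0: [89, 80, 27, 77]
t=1: [94, 108, 72, 86]
t=2: [122, 131, 107, 116]
t=3: [158, 162, 150, 154]
t=4: [131, 128, 136, 134]
t=5: [165, 167, 161, 163]
t=6: [121, 120, 124, 122]
t=7: [161, 160, 163, 162]
t=8: [125, 126, 124, 125]
t=9: [166, 166, 165, 166]
t=10: [119, 119, 120, 119]
t=11: [158, 158, 158, 158]
t=12: [130, 130, 130, 130]
t=13: [167, 167, 167, 167]
t=14: [118, 118, 118, 118]
t=15: [157, 157, 157, 157]
t=16: [131, 131, 131, 131]
t=17: [166, 166, 166, 166]
t=18: [119, 119, 119, 119]
t=19: [158, 158, 158, 158]

Answer: 8
Key observation: The state at step 11, [158, 158, 158, 158], reappears at step 19 — and no state repeats earlier — so the cycle the system enters has period 8.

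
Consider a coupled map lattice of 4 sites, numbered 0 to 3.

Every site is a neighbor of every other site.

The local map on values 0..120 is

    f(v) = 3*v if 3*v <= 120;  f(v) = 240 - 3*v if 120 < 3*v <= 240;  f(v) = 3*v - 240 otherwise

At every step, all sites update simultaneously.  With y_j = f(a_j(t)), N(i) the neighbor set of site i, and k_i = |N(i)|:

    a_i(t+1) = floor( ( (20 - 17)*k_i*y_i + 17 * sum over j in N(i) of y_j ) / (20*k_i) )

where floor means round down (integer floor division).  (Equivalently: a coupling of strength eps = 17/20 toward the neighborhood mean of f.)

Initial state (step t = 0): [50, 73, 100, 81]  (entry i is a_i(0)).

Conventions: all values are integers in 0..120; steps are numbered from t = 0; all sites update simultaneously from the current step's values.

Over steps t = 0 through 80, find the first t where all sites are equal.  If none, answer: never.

Answer: 4
Key observation: Synchronization is absorbing here: once all sites are equal they stay equal, and step 4 is the first all-equal step.

Derivation:
t=0: [50, 73, 100, 81]  (not all equal)
t=1: [37, 46, 41, 48]  (not all equal)
t=2: [105, 107, 105, 107]  (not all equal)
t=3: [78, 77, 78, 77]  (not all equal)
t=4: [7, 7, 7, 7]  (all equal)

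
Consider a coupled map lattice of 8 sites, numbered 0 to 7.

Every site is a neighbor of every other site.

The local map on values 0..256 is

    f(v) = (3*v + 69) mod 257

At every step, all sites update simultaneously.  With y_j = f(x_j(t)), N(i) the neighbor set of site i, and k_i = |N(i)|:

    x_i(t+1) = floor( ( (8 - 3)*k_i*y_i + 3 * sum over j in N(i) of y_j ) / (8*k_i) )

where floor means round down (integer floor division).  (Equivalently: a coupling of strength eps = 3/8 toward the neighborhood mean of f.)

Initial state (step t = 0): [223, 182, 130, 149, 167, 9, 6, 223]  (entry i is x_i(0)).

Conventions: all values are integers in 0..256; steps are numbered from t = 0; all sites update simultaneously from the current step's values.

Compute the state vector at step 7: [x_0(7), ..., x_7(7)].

Simulating step by step:
t=0: [223, 182, 130, 149, 167, 9, 6, 223]
t=1: [181, 110, 168, 54, 85, 108, 102, 181]
t=2: [106, 131, 84, 182, 89, 128, 118, 106]
t=3: [131, 174, 93, 115, 102, 169, 152, 131]
t=4: [166, 93, 101, 139, 117, 85, 55, 166]
t=5: [84, 105, 119, 184, 146, 92, 187, 84]
t=6: [89, 125, 149, 113, 195, 103, 119, 89]
t=7: [94, 156, 50, 136, 129, 118, 146, 94]

Answer: [94, 156, 50, 136, 129, 118, 146, 94]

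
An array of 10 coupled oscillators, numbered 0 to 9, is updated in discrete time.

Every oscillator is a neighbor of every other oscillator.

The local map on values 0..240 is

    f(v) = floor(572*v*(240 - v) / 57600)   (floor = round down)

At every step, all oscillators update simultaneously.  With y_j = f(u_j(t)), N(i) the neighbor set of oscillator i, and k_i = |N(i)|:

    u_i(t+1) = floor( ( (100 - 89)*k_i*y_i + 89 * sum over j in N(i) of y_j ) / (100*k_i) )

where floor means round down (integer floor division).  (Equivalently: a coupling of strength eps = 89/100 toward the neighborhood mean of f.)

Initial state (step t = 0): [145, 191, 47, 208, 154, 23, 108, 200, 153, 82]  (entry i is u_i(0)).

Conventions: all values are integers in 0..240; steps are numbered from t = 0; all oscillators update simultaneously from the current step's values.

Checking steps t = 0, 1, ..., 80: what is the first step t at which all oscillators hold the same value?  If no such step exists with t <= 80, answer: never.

Simulating step by step:
t=0: [145, 191, 47, 208, 154, 23, 108, 200, 153, 82]  (not all equal)
t=1: [104, 104, 104, 103, 104, 103, 104, 104, 104, 104]  (not all equal)
t=2: [140, 140, 140, 140, 140, 140, 140, 140, 140, 140]  (all equal)

Answer: 2
Key observation: Synchronization is absorbing here: once all oscillators are equal they stay equal, and step 2 is the first all-equal step.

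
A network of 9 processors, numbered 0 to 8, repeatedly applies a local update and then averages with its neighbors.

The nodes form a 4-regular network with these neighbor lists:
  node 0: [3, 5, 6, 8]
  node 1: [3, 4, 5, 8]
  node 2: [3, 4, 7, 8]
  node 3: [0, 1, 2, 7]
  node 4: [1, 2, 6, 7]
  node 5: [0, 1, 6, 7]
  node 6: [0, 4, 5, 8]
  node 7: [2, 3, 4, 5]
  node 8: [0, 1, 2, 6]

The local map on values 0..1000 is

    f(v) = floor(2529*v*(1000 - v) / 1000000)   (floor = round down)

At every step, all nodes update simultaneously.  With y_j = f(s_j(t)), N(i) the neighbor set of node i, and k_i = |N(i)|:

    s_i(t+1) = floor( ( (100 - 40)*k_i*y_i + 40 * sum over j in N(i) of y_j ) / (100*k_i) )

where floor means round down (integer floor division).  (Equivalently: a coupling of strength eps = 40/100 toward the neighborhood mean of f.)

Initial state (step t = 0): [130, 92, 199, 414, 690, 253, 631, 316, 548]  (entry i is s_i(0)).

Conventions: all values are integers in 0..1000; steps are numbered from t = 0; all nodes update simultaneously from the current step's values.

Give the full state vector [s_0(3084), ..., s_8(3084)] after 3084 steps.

Answer: [604, 604, 604, 604, 604, 604, 604, 604, 604]
Key observation: The state at step 7, [604, 604, 604, 604, 604, 604, 604, 604, 604], reappears at step 8: the system is in a cycle of period 1 from step 7 on.  Therefore the state at step 3084 equals the state at step 7 + ((3084 - 7) mod 1) = 7, which is [604, 604, 604, 604, 604, 604, 604, 604, 604].

Derivation:
t=0: [130, 92, 199, 414, 690, 253, 631, 316, 548]
t=1: [402, 352, 474, 512, 498, 449, 545, 530, 524]
t=2: [615, 597, 630, 622, 625, 618, 625, 629, 622]
t=3: [596, 602, 590, 594, 593, 597, 593, 591, 595]
t=4: [608, 606, 610, 608, 609, 608, 609, 610, 608]
t=5: [602, 602, 601, 601, 601, 602, 602, 601, 602]
t=6: [605, 605, 605, 605, 605, 605, 605, 605, 605]
t=7: [604, 604, 604, 604, 604, 604, 604, 604, 604]
t=8: [604, 604, 604, 604, 604, 604, 604, 604, 604]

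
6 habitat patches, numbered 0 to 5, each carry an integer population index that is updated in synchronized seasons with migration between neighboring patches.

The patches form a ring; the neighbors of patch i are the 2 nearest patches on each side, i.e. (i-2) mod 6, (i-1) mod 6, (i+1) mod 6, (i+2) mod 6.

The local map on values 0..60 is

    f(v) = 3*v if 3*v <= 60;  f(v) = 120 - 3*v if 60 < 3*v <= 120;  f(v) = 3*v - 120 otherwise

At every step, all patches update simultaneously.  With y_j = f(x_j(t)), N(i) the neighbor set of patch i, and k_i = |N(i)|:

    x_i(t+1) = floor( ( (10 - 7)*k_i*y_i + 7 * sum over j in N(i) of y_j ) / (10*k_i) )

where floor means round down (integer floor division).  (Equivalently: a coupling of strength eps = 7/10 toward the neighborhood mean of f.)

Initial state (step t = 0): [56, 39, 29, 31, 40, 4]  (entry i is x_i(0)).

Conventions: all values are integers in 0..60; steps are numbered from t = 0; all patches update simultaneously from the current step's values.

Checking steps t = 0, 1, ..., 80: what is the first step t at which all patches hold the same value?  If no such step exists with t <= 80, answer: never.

Simulating step by step:
t=0: [56, 39, 29, 31, 40, 4]  (not all equal)
t=1: [22, 21, 23, 16, 21, 17]  (not all equal)
t=2: [54, 52, 53, 52, 52, 53]  (not all equal)
t=3: [38, 38, 37, 37, 38, 37]  (not all equal)
t=4: [7, 7, 7, 7, 7, 7]  (all equal)

Answer: 4
Key observation: Synchronization is absorbing here: once all patches are equal they stay equal, and step 4 is the first all-equal step.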